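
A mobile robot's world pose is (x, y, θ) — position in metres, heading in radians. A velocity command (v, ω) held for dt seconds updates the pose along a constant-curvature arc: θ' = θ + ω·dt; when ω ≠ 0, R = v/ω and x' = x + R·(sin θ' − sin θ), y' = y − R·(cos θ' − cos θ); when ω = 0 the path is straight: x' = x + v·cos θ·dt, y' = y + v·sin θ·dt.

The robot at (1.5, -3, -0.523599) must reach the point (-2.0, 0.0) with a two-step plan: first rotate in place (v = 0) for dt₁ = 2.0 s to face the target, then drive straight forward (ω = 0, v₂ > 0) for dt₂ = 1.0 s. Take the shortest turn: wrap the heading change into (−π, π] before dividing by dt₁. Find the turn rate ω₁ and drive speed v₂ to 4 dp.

ω₁ = 1.4783, v₂ = 4.6098

heading to target = atan2(0−-3, -2−1.5) = 2.4330
Δθ = wrap(2.4330 − -0.5236) = 2.9566; ω₁ = Δθ/dt₁ = 1.4783
distance = √((-2−1.5)² + (0−-3)²) = 4.6098; v₂ = distance/dt₂ = 4.6098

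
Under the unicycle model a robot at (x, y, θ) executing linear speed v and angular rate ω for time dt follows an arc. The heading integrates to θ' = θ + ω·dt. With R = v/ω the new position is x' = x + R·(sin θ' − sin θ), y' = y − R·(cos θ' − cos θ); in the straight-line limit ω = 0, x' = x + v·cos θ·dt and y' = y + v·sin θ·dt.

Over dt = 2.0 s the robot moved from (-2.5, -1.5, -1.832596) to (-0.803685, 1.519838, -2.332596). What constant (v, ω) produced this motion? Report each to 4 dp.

Δθ = -2.332596 − -1.832596 = -0.500000
ω = Δθ/dt = -0.500000/2.0 = -0.2500
R = −Δy/(cos θ' − cos θ) = 7.0000
v = R·ω = 7.0000·-0.2500 = -1.7500

v = -1.7500, ω = -0.2500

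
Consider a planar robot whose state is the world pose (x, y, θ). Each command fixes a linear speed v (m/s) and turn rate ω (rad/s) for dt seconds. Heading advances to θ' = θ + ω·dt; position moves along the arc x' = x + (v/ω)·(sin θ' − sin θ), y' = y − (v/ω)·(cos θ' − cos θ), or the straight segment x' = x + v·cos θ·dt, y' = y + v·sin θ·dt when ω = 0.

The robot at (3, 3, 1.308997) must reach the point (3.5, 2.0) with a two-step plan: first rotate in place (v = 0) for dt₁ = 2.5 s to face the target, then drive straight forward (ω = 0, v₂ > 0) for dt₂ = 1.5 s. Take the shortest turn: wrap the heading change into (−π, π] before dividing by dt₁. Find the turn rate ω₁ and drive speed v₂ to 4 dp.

ω₁ = -0.9665, v₂ = 0.7454

heading to target = atan2(2−3, 3.5−3) = -1.1071
Δθ = wrap(-1.1071 − 1.3090) = -2.4161; ω₁ = Δθ/dt₁ = -0.9665
distance = √((3.5−3)² + (2−3)²) = 1.1180; v₂ = distance/dt₂ = 0.7454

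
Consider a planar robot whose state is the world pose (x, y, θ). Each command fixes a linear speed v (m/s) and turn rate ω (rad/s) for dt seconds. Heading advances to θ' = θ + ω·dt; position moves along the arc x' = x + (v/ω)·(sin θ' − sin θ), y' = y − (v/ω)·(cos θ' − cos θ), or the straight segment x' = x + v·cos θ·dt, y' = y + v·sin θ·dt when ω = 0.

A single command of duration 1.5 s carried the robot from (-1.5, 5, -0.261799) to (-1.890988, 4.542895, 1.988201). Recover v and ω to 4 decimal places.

Δθ = 1.988201 − -0.261799 = 2.250000
ω = Δθ/dt = 2.250000/1.5 = 1.5000
R = −Δy/(cos θ' − cos θ) = -0.3333
v = R·ω = -0.3333·1.5000 = -0.5000

v = -0.5000, ω = 1.5000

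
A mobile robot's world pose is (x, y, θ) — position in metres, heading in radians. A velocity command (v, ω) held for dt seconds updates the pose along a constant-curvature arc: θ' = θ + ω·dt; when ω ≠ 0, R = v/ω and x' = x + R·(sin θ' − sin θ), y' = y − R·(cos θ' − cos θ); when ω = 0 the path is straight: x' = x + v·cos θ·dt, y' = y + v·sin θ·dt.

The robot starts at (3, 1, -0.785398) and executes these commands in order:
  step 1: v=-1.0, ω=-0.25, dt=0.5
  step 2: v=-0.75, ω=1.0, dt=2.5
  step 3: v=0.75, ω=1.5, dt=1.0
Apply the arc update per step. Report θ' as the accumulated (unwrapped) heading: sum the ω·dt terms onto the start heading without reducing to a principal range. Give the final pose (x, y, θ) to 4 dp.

(0.8533, 1.3904, 3.0896)

step 1: θ'=-0.9104 (R=4.0000) → pose (2.6694, 1.3747, -0.9104)
step 2: θ'=1.5896 (R=-0.7500) → pose (1.3273, 0.9005, 1.5896)
step 3: θ'=3.0896 (R=0.5000) → pose (0.8533, 1.3904, 3.0896)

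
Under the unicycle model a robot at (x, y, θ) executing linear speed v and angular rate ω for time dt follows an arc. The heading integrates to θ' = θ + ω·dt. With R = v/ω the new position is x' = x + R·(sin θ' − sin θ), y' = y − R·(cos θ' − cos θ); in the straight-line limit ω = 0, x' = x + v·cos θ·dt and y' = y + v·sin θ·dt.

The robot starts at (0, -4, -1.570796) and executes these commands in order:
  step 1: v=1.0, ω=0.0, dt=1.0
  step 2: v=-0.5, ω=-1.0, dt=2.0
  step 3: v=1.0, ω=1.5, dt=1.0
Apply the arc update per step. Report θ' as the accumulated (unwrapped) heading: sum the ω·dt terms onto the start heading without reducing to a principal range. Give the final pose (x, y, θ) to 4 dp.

(-0.1544, -4.8319, -2.0708)

step 1: θ'=-1.5708 (straight) → pose (0.0000, -5.0000, -1.5708)
step 2: θ'=-3.5708 (R=0.5000) → pose (0.7081, -4.5454, -3.5708)
step 3: θ'=-2.0708 (R=0.6667) → pose (-0.1544, -4.8319, -2.0708)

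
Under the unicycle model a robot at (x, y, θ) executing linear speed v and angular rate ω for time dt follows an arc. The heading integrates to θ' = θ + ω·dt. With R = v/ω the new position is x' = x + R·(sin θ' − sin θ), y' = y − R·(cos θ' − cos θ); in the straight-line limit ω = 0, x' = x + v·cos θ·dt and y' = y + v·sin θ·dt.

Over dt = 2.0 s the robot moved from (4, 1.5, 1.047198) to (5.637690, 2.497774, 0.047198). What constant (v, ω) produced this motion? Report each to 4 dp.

v = 1.0000, ω = -0.5000

Δθ = 0.047198 − 1.047198 = -1.000000
ω = Δθ/dt = -1.000000/2.0 = -0.5000
R = Δx/(sin θ' − sin θ) = -2.0000
v = R·ω = -2.0000·-0.5000 = 1.0000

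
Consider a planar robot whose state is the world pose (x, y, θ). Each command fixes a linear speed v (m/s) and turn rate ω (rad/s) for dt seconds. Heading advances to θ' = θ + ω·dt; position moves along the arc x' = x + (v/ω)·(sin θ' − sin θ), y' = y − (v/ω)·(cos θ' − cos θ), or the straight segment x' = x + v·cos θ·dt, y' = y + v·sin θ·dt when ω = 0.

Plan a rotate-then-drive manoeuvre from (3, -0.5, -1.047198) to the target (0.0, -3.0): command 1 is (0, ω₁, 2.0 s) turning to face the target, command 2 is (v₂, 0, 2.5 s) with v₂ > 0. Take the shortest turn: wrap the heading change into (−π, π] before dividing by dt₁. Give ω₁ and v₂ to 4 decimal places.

heading to target = atan2(-3−-0.5, 0−3) = -2.4469
Δθ = wrap(-2.4469 − -1.0472) = -1.3997; ω₁ = Δθ/dt₁ = -0.6998
distance = √((0−3)² + (-3−-0.5)²) = 3.9051; v₂ = distance/dt₂ = 1.5620

ω₁ = -0.6998, v₂ = 1.5620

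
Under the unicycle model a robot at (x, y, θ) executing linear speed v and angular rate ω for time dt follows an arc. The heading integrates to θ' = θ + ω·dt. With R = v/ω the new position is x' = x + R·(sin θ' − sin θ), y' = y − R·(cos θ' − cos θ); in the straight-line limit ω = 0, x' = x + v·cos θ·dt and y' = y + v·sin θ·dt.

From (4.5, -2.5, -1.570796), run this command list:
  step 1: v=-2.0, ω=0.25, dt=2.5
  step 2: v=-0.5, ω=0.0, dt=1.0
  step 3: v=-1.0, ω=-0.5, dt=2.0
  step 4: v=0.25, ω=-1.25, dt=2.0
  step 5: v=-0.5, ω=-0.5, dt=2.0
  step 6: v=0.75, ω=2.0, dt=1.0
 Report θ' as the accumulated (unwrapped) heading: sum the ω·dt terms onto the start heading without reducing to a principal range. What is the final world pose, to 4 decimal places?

(1.6890, 4.1855, -3.4458)

step 1: θ'=-0.9458 (R=-8.0000) → pose (2.9877, 2.1808, -0.9458)
step 2: θ'=-0.9458 (straight) → pose (2.6952, 2.5863, -0.9458)
step 3: θ'=-1.9458 (R=2.0000) → pose (2.4561, 4.4890, -1.9458)
step 4: θ'=-4.4458 (R=-0.2000) → pose (2.0770, 4.5096, -4.4458)
step 5: θ'=-5.4458 (R=1.0000) → pose (1.8553, 3.5767, -5.4458)
step 6: θ'=-3.4458 (R=0.3750) → pose (1.6890, 4.1855, -3.4458)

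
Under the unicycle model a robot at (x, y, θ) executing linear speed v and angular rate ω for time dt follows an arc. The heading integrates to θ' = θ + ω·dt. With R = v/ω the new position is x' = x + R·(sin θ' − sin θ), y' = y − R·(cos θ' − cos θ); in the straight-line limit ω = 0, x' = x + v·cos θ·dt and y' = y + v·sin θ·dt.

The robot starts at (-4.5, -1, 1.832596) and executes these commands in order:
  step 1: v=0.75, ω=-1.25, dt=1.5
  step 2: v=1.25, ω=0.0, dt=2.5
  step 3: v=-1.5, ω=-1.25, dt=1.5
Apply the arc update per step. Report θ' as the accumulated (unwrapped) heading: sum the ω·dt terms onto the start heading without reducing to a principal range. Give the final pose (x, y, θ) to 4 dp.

(-1.8506, 1.2289, -1.9174)

step 1: θ'=-0.0424 (R=-0.6000) → pose (-3.8950, -0.2452, -0.0424)
step 2: θ'=-0.0424 (straight) → pose (-0.7728, -0.3777, -0.0424)
step 3: θ'=-1.9174 (R=1.2000) → pose (-1.8506, 1.2289, -1.9174)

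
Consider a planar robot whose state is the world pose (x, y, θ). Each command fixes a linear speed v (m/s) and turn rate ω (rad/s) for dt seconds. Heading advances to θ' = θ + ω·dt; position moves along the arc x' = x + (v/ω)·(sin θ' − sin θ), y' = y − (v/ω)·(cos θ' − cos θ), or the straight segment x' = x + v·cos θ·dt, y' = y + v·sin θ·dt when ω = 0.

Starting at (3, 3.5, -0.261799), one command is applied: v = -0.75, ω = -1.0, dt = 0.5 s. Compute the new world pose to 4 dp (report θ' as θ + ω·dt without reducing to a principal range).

θ' = -0.2618 + -1.0·0.5 = -0.7618
R = v/ω = -0.75/-1.0 = 0.7500
x' = 3 + 0.7500·(sin -0.7618 − sin -0.2618) = 2.6764
y' = 3.5 − 0.7500·(cos -0.7618 − cos -0.2618) = 3.6817

(2.6764, 3.6817, -0.7618)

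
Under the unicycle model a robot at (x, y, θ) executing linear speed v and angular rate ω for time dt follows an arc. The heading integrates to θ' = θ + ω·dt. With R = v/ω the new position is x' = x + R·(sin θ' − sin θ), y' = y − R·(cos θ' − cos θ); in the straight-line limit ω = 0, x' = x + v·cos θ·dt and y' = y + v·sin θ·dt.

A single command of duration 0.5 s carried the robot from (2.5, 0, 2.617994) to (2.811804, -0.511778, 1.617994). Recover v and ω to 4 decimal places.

v = -1.2500, ω = -2.0000

Δθ = 1.617994 − 2.617994 = -1.000000
ω = Δθ/dt = -1.000000/0.5 = -2.0000
R = −Δy/(cos θ' − cos θ) = 0.6250
v = R·ω = 0.6250·-2.0000 = -1.2500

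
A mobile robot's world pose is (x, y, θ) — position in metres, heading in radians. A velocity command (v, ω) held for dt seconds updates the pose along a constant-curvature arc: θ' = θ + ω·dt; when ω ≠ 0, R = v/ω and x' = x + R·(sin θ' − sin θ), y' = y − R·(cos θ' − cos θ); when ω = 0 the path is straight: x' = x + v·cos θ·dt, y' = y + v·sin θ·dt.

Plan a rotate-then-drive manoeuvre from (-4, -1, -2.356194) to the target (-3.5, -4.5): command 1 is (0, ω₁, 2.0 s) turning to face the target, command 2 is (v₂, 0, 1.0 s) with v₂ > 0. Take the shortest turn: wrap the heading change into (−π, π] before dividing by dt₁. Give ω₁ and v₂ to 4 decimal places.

heading to target = atan2(-4.5−-1, -3.5−-4) = -1.4289
Δθ = wrap(-1.4289 − -2.3562) = 0.9273; ω₁ = Δθ/dt₁ = 0.4636
distance = √((-3.5−-4)² + (-4.5−-1)²) = 3.5355; v₂ = distance/dt₂ = 3.5355

ω₁ = 0.4636, v₂ = 3.5355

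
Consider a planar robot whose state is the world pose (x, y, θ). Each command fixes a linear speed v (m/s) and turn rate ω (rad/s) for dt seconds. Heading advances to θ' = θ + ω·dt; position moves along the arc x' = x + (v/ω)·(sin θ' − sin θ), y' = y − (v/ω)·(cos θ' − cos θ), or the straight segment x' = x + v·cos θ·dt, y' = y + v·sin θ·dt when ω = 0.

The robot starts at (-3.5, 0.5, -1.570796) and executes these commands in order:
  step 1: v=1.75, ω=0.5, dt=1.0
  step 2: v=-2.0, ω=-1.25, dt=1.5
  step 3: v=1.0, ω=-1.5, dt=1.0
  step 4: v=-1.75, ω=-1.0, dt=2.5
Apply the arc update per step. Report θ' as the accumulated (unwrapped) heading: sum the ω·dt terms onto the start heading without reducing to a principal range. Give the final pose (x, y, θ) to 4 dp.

(-5.5162, -0.2039, -6.9458)

step 1: θ'=-1.0708 (R=3.5000) → pose (-3.0715, -1.1780, -1.0708)
step 2: θ'=-2.9458 (R=1.6000) → pose (-1.9787, 1.1585, -2.9458)
step 3: θ'=-4.4458 (R=-0.6667) → pose (-2.7515, 1.6368, -4.4458)
step 4: θ'=-6.9458 (R=1.7500) → pose (-5.5162, -0.2039, -6.9458)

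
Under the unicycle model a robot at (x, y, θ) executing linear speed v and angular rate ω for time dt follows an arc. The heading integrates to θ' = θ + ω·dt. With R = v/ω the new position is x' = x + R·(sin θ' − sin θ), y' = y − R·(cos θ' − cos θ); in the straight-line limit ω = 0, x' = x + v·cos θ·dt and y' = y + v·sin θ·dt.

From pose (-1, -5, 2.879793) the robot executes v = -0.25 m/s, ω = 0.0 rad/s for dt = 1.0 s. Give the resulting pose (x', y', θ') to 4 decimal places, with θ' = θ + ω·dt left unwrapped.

θ' = 2.8798 + 0.0·1.0 = 2.8798
ω = 0 → straight: x' = -1 + -0.25·cos(2.8798)·1.0 = -0.7585
y' = -5 + -0.25·sin(2.8798)·1.0 = -5.0647

(-0.7585, -5.0647, 2.8798)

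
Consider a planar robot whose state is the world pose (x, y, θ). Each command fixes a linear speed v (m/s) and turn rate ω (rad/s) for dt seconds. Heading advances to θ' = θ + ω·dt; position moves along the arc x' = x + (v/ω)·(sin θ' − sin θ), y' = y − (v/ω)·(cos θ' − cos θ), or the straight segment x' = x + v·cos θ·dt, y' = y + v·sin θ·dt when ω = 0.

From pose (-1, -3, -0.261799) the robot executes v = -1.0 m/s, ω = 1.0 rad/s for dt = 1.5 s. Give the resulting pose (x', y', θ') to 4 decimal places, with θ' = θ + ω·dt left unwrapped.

θ' = -0.2618 + 1.0·1.5 = 1.2382
R = v/ω = -1.0/1.0 = -1.0000
x' = -1 + -1.0000·(sin 1.2382 − sin -0.2618) = -2.2040
y' = -3 − -1.0000·(cos 1.2382 − cos -0.2618) = -3.6394

(-2.2040, -3.6394, 1.2382)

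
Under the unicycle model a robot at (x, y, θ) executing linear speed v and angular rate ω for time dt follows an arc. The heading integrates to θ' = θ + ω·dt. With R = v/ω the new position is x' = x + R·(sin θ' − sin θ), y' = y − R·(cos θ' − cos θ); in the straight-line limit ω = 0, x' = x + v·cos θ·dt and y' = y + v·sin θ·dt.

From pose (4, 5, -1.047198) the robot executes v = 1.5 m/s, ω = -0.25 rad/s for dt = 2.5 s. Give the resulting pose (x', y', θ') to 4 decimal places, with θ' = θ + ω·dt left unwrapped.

θ' = -1.0472 + -0.25·2.5 = -1.6722
R = v/ω = 1.5/-0.25 = -6.0000
x' = 4 + -6.0000·(sin -1.6722 − sin -1.0472) = 4.7730
y' = 5 − -6.0000·(cos -1.6722 − cos -1.0472) = 1.3926

(4.7730, 1.3926, -1.6722)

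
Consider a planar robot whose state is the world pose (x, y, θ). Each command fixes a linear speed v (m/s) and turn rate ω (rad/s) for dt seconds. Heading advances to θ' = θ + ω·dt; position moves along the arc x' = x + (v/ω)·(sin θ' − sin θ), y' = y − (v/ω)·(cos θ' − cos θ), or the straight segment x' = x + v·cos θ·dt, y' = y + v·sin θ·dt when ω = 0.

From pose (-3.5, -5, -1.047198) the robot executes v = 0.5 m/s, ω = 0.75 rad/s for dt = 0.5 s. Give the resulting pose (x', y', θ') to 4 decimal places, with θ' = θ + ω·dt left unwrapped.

(-3.3378, -5.1883, -0.6722)

θ' = -1.0472 + 0.75·0.5 = -0.6722
R = v/ω = 0.5/0.75 = 0.6667
x' = -3.5 + 0.6667·(sin -0.6722 − sin -1.0472) = -3.3378
y' = -5 − 0.6667·(cos -0.6722 − cos -1.0472) = -5.1883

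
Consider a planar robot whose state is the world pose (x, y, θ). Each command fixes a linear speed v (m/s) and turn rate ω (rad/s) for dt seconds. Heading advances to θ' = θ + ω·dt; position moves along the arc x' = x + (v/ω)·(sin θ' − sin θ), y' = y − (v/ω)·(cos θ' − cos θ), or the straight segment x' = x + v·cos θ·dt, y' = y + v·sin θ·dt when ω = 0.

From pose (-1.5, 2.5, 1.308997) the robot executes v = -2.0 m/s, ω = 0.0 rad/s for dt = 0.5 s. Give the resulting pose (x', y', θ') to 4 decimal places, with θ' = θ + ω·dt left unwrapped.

θ' = 1.3090 + 0.0·0.5 = 1.3090
ω = 0 → straight: x' = -1.5 + -2.0·cos(1.3090)·0.5 = -1.7588
y' = 2.5 + -2.0·sin(1.3090)·0.5 = 1.5341

(-1.7588, 1.5341, 1.3090)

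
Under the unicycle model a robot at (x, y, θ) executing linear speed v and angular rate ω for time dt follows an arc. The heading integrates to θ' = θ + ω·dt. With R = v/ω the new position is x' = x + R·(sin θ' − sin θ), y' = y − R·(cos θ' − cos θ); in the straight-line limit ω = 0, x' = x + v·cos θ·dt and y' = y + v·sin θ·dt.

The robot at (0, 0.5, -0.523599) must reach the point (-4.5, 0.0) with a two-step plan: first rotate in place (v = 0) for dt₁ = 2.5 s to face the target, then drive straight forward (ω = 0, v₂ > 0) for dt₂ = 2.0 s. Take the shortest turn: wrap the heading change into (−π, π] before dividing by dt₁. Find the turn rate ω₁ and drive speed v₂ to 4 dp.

heading to target = atan2(0−0.5, -4.5−0) = -3.0309
Δθ = wrap(-3.0309 − -0.5236) = -2.5073; ω₁ = Δθ/dt₁ = -1.0029
distance = √((-4.5−0)² + (0−0.5)²) = 4.5277; v₂ = distance/dt₂ = 2.2638

ω₁ = -1.0029, v₂ = 2.2638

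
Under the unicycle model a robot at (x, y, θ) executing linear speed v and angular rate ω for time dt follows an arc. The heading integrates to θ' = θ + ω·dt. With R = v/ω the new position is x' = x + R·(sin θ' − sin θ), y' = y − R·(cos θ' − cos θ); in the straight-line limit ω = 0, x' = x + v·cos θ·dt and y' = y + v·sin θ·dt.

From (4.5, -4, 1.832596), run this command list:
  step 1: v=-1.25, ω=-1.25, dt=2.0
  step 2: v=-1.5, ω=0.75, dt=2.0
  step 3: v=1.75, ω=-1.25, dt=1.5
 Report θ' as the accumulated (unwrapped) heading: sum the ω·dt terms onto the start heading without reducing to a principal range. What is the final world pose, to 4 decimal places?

(2.4425, -5.5055, -1.0424)

step 1: θ'=-0.6674 (R=1.0000) → pose (2.9151, -5.0443, -0.6674)
step 2: θ'=0.8326 (R=-2.0000) → pose (0.1979, -5.2692, 0.8326)
step 3: θ'=-1.0424 (R=-1.4000) → pose (2.4425, -5.5055, -1.0424)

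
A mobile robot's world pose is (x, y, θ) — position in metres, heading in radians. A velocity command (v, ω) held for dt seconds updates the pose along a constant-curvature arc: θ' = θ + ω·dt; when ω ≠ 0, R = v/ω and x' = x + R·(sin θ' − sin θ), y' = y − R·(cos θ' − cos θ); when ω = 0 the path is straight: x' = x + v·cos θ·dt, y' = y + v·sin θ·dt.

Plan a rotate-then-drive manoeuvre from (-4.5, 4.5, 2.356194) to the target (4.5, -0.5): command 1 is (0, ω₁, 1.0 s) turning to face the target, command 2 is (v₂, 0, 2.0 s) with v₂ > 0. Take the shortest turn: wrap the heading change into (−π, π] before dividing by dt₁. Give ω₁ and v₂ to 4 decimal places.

heading to target = atan2(-0.5−4.5, 4.5−-4.5) = -0.5071
Δθ = wrap(-0.5071 − 2.3562) = -2.8633; ω₁ = Δθ/dt₁ = -2.8633
distance = √((4.5−-4.5)² + (-0.5−4.5)²) = 10.2956; v₂ = distance/dt₂ = 5.1478

ω₁ = -2.8633, v₂ = 5.1478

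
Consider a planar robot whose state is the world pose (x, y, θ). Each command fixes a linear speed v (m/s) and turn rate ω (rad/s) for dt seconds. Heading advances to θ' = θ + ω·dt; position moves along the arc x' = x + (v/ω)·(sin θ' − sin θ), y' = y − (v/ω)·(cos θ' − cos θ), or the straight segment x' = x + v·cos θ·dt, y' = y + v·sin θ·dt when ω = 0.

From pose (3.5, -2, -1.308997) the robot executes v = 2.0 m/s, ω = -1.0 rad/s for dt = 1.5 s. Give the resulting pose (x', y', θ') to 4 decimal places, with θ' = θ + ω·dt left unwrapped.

θ' = -1.3090 + -1.0·1.5 = -2.8090
R = v/ω = 2.0/-1.0 = -2.0000
x' = 3.5 + -2.0000·(sin -2.8090 − sin -1.3090) = 2.2211
y' = -2 − -2.0000·(cos -2.8090 − cos -1.3090) = -4.4080

(2.2211, -4.4080, -2.8090)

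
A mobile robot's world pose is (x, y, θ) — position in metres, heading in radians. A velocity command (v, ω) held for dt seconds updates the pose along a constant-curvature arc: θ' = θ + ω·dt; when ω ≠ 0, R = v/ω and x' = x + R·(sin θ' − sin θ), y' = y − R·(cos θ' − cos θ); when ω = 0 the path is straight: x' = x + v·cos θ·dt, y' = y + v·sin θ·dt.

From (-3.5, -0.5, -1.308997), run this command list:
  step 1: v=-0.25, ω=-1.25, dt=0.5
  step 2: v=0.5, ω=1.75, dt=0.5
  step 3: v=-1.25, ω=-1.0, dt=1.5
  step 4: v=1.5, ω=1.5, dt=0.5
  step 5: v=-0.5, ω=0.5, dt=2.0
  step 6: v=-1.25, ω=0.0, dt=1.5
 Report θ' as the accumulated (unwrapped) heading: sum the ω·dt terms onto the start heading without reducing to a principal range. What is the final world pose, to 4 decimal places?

(-5.0376, 2.7212, -0.8090)

step 1: θ'=-1.9340 (R=0.2000) → pose (-3.4938, -0.3772, -1.9340)
step 2: θ'=-1.0590 (R=0.2857) → pose (-3.4758, -0.6186, -1.0590)
step 3: θ'=-2.5590 (R=1.2500) → pose (-3.0737, 1.0374, -2.5590)
step 4: θ'=-1.8090 (R=1.0000) → pose (-3.4953, 0.4383, -1.8090)
step 5: θ'=-0.8090 (R=-1.0000) → pose (-3.7434, 1.3645, -0.8090)
step 6: θ'=-0.8090 (straight) → pose (-5.0376, 2.7212, -0.8090)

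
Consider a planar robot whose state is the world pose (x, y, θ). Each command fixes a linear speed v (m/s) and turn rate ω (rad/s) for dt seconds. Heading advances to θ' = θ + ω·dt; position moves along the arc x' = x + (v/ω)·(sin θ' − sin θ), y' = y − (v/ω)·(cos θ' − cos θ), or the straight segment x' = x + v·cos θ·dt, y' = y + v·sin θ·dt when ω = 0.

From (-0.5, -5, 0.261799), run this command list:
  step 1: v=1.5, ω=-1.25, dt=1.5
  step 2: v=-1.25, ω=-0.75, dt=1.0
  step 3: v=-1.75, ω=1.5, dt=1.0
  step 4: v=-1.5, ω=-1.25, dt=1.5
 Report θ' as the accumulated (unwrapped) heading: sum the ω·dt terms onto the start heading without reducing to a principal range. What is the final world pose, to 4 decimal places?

step 1: θ'=-1.6132 (R=-1.2000) → pose (1.0095, -6.2100, -1.6132)
step 2: θ'=-2.3632 (R=1.6667) → pose (1.5044, -5.0939, -2.3632)
step 3: θ'=-0.8632 (R=-1.1667) → pose (1.5719, -3.5048, -0.8632)
step 4: θ'=-2.7382 (R=1.2000) → pose (2.0127, -1.6211, -2.7382)

(2.0127, -1.6211, -2.7382)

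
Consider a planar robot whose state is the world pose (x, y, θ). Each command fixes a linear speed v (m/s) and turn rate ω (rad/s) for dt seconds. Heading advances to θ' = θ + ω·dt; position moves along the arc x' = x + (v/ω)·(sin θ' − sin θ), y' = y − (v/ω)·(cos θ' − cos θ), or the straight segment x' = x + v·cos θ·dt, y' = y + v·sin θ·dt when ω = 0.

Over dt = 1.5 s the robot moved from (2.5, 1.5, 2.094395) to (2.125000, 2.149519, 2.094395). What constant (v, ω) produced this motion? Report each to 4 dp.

Δθ = 2.094395 − 2.094395 = 0.000000
ω = Δθ/dt = 0.000000/1.5 = 0.0000
ω = 0 → v = (Δx·cos θ + Δy·sin θ)/dt = 0.5000

v = 0.5000, ω = 0.0000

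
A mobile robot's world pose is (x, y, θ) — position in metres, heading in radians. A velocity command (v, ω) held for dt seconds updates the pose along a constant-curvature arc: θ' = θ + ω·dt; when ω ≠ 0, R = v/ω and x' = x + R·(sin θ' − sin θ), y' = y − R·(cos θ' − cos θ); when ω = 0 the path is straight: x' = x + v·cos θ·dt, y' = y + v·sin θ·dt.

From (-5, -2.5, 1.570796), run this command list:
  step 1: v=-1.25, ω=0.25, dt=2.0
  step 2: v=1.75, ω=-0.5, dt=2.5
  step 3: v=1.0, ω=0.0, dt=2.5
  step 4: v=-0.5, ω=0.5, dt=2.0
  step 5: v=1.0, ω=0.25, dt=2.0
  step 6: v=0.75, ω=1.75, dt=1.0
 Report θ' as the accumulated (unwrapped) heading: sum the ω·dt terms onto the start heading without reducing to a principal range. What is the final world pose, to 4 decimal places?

(-4.0162, 1.7681, 4.0708)

step 1: θ'=2.0708 (R=-5.0000) → pose (-4.3879, -4.8971, 2.0708)
step 2: θ'=0.8208 (R=-3.5000) → pose (-3.8773, -0.8334, 0.8208)
step 3: θ'=0.8208 (straight) → pose (-2.1732, 0.9958, 0.8208)
step 4: θ'=1.8208 (R=-1.0000) → pose (-2.4104, 0.0668, 1.8208)
step 5: θ'=2.3208 (R=4.0000) → pose (-3.3593, 1.8037, 2.3208)
step 6: θ'=4.0708 (R=0.4286) → pose (-4.0162, 1.7681, 4.0708)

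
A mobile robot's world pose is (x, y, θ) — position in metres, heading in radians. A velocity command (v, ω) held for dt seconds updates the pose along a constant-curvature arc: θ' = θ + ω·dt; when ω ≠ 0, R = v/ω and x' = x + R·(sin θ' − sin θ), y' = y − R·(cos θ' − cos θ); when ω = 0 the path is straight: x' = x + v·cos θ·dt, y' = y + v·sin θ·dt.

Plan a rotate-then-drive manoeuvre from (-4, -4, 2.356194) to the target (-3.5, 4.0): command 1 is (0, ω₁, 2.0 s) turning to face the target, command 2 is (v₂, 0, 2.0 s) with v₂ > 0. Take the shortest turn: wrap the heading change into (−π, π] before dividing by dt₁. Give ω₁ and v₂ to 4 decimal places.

ω₁ = -0.4239, v₂ = 4.0078

heading to target = atan2(4−-4, -3.5−-4) = 1.5084
Δθ = wrap(1.5084 − 2.3562) = -0.8478; ω₁ = Δθ/dt₁ = -0.4239
distance = √((-3.5−-4)² + (4−-4)²) = 8.0156; v₂ = distance/dt₂ = 4.0078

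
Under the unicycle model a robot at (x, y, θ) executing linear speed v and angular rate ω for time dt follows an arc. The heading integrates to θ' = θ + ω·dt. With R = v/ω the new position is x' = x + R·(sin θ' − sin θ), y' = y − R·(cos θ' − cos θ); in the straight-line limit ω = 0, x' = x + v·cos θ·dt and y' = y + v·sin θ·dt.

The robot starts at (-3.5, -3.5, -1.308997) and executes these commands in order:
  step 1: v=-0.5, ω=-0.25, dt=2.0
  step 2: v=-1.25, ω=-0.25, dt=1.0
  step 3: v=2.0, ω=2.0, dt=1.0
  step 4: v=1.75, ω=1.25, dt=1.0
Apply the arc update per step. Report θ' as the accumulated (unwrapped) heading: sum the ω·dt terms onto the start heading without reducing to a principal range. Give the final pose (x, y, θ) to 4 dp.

(-0.8617, -1.9338, 1.1910)

step 1: θ'=-1.8090 (R=2.0000) → pose (-3.5117, -2.5105, -1.8090)
step 2: θ'=-2.0590 (R=5.0000) → pose (-3.0687, -1.3450, -2.0590)
step 3: θ'=-0.0590 (R=1.0000) → pose (-2.2445, -2.8123, -0.0590)
step 4: θ'=1.1910 (R=1.4000) → pose (-0.8617, -1.9338, 1.1910)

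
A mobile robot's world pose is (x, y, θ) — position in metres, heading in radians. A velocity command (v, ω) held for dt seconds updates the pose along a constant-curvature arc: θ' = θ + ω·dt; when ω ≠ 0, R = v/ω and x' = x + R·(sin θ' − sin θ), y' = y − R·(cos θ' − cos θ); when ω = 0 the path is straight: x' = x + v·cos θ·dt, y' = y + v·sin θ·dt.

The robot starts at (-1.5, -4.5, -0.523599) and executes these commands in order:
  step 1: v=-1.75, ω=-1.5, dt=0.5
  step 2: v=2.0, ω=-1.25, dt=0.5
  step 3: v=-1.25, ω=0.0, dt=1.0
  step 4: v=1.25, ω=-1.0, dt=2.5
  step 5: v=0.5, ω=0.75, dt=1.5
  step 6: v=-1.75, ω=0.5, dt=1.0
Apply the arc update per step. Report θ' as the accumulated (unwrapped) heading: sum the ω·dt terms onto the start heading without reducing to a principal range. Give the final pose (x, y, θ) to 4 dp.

step 1: θ'=-1.2736 (R=1.1667) → pose (-2.0322, -3.8313, -1.2736)
step 2: θ'=-1.8986 (R=-1.6000) → pose (-2.0472, -4.8150, -1.8986)
step 3: θ'=-1.8986 (straight) → pose (-1.6448, -3.6315, -1.8986)
step 4: θ'=-4.3986 (R=-1.2500) → pose (-4.0172, -3.6149, -4.3986)
step 5: θ'=-3.2736 (R=0.6667) → pose (-4.5636, -3.1598, -3.2736)
step 6: θ'=-2.7736 (R=-3.5000) → pose (-2.8438, -2.9560, -2.7736)

(-2.8438, -2.9560, -2.7736)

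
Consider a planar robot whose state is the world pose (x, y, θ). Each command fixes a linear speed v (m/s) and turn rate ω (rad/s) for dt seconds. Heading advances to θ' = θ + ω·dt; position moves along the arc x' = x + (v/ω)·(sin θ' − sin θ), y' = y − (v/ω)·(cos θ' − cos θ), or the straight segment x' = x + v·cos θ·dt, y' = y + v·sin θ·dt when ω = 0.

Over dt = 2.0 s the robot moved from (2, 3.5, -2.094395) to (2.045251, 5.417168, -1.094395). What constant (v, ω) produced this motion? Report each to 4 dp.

Δθ = -1.094395 − -2.094395 = 1.000000
ω = Δθ/dt = 1.000000/2.0 = 0.5000
R = −Δy/(cos θ' − cos θ) = -2.0000
v = R·ω = -2.0000·0.5000 = -1.0000

v = -1.0000, ω = 0.5000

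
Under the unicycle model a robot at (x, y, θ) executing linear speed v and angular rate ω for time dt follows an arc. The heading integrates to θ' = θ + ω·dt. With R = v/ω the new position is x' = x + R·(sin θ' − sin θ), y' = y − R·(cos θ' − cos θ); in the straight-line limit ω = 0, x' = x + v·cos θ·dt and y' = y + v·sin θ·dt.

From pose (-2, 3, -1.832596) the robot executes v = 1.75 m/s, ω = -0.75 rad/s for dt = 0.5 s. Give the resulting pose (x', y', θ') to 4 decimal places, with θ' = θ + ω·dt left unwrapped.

θ' = -1.8326 + -0.75·0.5 = -2.2076
R = v/ω = 1.75/-0.75 = -2.3333
x' = -2 + -2.3333·(sin -2.2076 − sin -1.8326) = -2.3778
y' = 3 − -2.3333·(cos -2.2076 − cos -1.8326) = 2.2165

(-2.3778, 2.2165, -2.2076)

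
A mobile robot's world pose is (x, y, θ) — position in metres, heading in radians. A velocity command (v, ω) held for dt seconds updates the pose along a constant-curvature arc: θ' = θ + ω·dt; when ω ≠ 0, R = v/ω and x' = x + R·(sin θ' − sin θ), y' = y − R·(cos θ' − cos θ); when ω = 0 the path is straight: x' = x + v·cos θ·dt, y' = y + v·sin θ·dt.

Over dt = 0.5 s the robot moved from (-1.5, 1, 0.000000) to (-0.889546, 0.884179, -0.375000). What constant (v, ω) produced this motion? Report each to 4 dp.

Δθ = -0.375000 − 0.000000 = -0.375000
ω = Δθ/dt = -0.375000/0.5 = -0.7500
R = Δx/(sin θ' − sin θ) = -1.6667
v = R·ω = -1.6667·-0.7500 = 1.2500

v = 1.2500, ω = -0.7500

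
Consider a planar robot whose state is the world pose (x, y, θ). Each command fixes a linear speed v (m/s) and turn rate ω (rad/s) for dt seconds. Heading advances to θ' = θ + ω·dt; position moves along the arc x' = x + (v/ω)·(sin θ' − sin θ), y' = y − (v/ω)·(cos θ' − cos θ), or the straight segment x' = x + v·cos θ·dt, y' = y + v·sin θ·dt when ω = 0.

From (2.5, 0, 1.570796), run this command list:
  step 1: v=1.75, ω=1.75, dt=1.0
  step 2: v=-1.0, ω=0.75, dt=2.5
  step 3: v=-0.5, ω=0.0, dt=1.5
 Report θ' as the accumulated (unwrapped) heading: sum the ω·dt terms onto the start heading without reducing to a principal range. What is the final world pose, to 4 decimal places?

step 1: θ'=3.3208 (R=1.0000) → pose (1.3218, 0.9840, 3.3208)
step 2: θ'=5.1958 (R=-1.3333) → pose (2.2646, 2.9157, 5.1958)
step 3: θ'=5.1958 (straight) → pose (1.9160, 3.5798, 5.1958)

(1.9160, 3.5798, 5.1958)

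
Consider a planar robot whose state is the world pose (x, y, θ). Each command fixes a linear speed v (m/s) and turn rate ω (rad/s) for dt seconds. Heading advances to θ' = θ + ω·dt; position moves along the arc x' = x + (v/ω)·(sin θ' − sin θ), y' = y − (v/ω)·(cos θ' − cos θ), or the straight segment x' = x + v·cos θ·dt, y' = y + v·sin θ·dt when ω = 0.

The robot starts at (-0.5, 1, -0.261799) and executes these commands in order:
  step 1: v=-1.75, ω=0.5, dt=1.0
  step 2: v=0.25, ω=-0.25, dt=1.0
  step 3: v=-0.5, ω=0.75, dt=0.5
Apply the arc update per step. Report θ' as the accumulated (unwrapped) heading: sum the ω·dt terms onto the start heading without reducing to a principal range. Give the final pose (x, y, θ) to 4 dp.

(-2.2287, 1.0052, 0.3632)

step 1: θ'=0.2382 (R=-3.5000) → pose (-2.2317, 1.0204, 0.2382)
step 2: θ'=-0.0118 (R=-1.0000) → pose (-1.9840, 1.0486, -0.0118)
step 3: θ'=0.3632 (R=-0.6667) → pose (-2.2287, 1.0052, 0.3632)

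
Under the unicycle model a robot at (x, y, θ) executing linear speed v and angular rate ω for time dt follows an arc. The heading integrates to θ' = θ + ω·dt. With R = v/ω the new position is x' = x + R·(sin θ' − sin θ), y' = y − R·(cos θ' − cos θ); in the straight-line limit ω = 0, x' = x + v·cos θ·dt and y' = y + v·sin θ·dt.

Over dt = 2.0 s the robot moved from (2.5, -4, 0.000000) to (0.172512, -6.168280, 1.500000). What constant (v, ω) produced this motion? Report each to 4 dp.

v = -1.7500, ω = 0.7500

Δθ = 1.500000 − 0.000000 = 1.500000
ω = Δθ/dt = 1.500000/2.0 = 0.7500
R = Δx/(sin θ' − sin θ) = -2.3333
v = R·ω = -2.3333·0.7500 = -1.7500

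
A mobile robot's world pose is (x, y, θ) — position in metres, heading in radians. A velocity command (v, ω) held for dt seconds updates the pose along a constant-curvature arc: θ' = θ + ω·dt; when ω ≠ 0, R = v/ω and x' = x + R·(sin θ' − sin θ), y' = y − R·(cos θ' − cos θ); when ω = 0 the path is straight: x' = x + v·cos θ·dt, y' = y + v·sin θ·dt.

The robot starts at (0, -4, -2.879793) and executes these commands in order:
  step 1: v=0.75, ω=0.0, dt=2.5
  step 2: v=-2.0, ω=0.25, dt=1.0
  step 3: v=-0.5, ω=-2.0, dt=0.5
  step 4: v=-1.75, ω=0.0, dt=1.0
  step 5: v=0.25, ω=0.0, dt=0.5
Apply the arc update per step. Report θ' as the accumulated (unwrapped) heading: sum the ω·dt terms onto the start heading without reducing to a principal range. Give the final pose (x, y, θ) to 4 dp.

step 1: θ'=-2.8798 (straight) → pose (-1.8111, -4.4853, -2.8798)
step 2: θ'=-2.6298 (R=-8.0000) → pose (0.0363, -3.7328, -2.6298)
step 3: θ'=-3.6298 (R=0.2500) → pose (0.2760, -3.7300, -3.6298)
step 4: θ'=-3.6298 (straight) → pose (1.8216, -4.5508, -3.6298)
step 5: θ'=-3.6298 (straight) → pose (1.7112, -4.4922, -3.6298)

(1.7112, -4.4922, -3.6298)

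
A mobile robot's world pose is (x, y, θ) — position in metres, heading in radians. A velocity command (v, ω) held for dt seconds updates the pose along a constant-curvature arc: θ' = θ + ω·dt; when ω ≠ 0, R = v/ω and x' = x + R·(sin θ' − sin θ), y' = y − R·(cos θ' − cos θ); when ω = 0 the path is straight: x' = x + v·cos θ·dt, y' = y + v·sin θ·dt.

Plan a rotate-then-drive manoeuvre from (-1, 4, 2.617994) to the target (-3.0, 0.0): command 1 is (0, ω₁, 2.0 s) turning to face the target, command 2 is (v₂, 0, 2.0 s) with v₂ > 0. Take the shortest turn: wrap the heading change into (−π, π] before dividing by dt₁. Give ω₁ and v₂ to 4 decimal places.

ω₁ = 0.8154, v₂ = 2.2361

heading to target = atan2(0−4, -3−-1) = -2.0344
Δθ = wrap(-2.0344 − 2.6180) = 1.6307; ω₁ = Δθ/dt₁ = 0.8154
distance = √((-3−-1)² + (0−4)²) = 4.4721; v₂ = distance/dt₂ = 2.2361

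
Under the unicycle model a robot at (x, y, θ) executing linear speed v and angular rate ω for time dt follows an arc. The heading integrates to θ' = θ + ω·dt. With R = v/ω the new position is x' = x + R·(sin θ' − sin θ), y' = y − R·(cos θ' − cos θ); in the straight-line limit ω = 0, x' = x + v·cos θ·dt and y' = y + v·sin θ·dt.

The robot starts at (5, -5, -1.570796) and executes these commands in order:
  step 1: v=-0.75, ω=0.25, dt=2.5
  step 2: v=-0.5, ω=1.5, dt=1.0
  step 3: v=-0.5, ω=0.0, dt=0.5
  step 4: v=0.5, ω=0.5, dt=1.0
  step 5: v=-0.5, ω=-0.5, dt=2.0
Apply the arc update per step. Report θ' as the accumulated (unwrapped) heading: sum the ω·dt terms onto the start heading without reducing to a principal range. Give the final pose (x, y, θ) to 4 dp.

step 1: θ'=-0.9458 (R=-3.0000) → pose (4.4329, -3.2447, -0.9458)
step 2: θ'=0.5542 (R=-0.3333) → pose (3.9871, -3.1563, 0.5542)
step 3: θ'=0.5542 (straight) → pose (3.7746, -3.2879, 0.5542)
step 4: θ'=1.0542 (R=1.0000) → pose (4.1178, -2.9315, 1.0542)
step 5: θ'=0.0542 (R=1.0000) → pose (3.3025, -3.4361, 0.0542)

(3.3025, -3.4361, 0.0542)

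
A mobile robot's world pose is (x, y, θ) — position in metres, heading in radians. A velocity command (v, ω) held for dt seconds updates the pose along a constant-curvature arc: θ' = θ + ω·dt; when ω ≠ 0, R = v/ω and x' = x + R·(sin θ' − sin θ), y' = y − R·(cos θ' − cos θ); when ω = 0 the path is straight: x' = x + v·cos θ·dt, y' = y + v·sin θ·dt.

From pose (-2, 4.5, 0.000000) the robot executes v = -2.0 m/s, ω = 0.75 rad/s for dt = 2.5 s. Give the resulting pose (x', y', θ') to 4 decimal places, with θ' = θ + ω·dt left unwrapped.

θ' = 0.0000 + 0.75·2.5 = 1.8750
R = v/ω = -2.0/0.75 = -2.6667
x' = -2 + -2.6667·(sin 1.8750 − sin 0.0000) = -4.5442
y' = 4.5 − -2.6667·(cos 1.8750 − cos 0.0000) = 1.0346

(-4.5442, 1.0346, 1.8750)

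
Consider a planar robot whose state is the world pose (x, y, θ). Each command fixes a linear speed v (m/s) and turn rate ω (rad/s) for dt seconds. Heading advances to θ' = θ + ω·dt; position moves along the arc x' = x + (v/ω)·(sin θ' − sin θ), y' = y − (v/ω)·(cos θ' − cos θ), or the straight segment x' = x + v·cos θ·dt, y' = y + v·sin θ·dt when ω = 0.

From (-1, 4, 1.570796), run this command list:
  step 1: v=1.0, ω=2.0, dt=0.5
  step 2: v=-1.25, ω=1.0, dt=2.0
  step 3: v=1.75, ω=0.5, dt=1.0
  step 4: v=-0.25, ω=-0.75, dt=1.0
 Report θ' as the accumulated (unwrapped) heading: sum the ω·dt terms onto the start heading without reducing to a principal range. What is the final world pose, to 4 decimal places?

(0.8744, 3.8187, 4.3208)

step 1: θ'=2.5708 (R=0.5000) → pose (-1.2298, 4.4207, 2.5708)
step 2: θ'=4.5708 (R=-1.2500) → pose (0.6830, 5.2962, 4.5708)
step 3: θ'=5.0708 (R=3.5000) → pose (0.8704, 3.5745, 5.0708)
step 4: θ'=4.3208 (R=0.3333) → pose (0.8744, 3.8187, 4.3208)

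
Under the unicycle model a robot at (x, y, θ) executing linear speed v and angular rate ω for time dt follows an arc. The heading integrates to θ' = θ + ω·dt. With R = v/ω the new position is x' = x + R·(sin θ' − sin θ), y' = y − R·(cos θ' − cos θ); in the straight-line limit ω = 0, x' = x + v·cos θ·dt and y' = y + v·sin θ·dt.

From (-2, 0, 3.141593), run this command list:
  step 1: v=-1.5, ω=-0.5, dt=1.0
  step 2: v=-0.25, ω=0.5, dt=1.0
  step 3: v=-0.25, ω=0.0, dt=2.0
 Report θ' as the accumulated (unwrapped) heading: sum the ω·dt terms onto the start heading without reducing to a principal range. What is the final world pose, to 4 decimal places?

(0.1780, -0.4285, 3.1416)

step 1: θ'=2.6416 (R=3.0000) → pose (-0.5617, -0.3673, 2.6416)
step 2: θ'=3.1416 (R=-0.5000) → pose (-0.3220, -0.4285, 3.1416)
step 3: θ'=3.1416 (straight) → pose (0.1780, -0.4285, 3.1416)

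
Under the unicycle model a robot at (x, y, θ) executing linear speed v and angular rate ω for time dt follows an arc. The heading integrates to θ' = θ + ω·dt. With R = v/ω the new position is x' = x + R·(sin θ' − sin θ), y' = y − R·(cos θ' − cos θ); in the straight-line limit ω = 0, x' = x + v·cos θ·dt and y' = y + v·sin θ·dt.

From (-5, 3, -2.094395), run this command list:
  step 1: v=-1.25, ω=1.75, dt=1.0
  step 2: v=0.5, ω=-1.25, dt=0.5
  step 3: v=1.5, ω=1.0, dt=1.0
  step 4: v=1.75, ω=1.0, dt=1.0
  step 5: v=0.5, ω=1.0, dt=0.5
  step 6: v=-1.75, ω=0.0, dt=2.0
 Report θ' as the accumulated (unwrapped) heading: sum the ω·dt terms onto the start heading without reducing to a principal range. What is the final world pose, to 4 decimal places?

step 1: θ'=-0.3444 (R=-0.7143) → pose (-5.3774, 4.0295, -0.3444)
step 2: θ'=-0.9694 (R=-0.4000) → pose (-5.1827, 3.8793, -0.9694)
step 3: θ'=0.0306 (R=1.5000) → pose (-3.8999, 3.2287, 0.0306)
step 4: θ'=1.0306 (R=1.7500) → pose (-2.4527, 4.0778, 1.0306)
step 5: θ'=1.5306 (R=0.5000) → pose (-2.3819, 4.3149, 1.5306)
step 6: θ'=1.5306 (straight) → pose (-2.5225, 0.8177, 1.5306)

(-2.5225, 0.8177, 1.5306)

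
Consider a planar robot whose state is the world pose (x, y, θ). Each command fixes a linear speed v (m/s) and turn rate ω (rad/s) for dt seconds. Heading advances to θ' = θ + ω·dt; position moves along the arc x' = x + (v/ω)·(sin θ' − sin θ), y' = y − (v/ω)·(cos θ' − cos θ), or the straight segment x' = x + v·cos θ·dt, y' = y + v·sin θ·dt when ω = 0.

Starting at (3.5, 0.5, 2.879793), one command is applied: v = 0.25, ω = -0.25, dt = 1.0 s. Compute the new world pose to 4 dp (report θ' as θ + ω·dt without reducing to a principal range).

(3.2691, 0.5941, 2.6298)

θ' = 2.8798 + -0.25·1.0 = 2.6298
R = v/ω = 0.25/-0.25 = -1.0000
x' = 3.5 + -1.0000·(sin 2.6298 − sin 2.8798) = 3.2691
y' = 0.5 − -1.0000·(cos 2.6298 − cos 2.8798) = 0.5941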